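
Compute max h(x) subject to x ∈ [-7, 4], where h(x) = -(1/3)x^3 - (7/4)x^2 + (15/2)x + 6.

195/16

The derivative is -x^2 - (7/2)x + 15/2, which vanishes at x = -5 and x = 3/2.
Evaluating at the critical points and endpoints: h(-7) = -215/12,  h(-5) = -403/12,  h(3/2) = 195/16,  h(4) = -40/3.
Hence the absolute maximum is 195/16 at x = 3/2.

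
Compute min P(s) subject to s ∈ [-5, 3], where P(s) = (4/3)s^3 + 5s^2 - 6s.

The derivative is 4s^2 + 10s - 6, which vanishes at s = -3 and s = 1/2.
Evaluating at the critical points and endpoints: P(-5) = -35/3, P(-3) = 27, P(1/2) = -19/12, P(3) = 63.
So the minimum is P(-5) = -35/3.

-35/3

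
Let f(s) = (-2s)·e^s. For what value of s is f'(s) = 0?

-1

f'(s) = (-2)·e^s + (-2s)·1·e^s = (-2s - 2)·e^s. Since e^s > 0, the only critical point is s = -1.
f''(-1) has the same sign as -2 < 0, so this is a local maximum.
f(-1) = (2)·e^(-1) ≈ 0.7358.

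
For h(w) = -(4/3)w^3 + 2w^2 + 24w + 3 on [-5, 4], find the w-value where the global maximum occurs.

-5

Differentiating, h'(w) = -4w^2 + 4w + 24; which vanishes at w = -2 and w = 3.
Compare values at every candidate in [-5, 4]: h(-5) = 299/3; h(-2) = -79/3; h(3) = 57; h(4) = 137/3.
The maximum over the interval is 299/3, attained at w = -5.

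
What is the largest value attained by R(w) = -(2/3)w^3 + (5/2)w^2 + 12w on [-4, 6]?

136/3

The derivative is -2w^2 + 5w + 12, which vanishes at w = -3/2 and w = 4.
Compare values at every candidate in [-4, 6]: R(-4) = 104/3,  R(-3/2) = -81/8,  R(4) = 136/3,  R(6) = 18.
The maximum over the interval is 136/3, attained at w = 4.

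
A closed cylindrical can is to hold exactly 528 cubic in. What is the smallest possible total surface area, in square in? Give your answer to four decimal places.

With radius r and height h, πr²h = 528 so h = 528/(πr²), and S(r) = 2πr² + 2πrh = 2πr² + 2·528/r.
S'(r) = 4πr − 2·528/r² = 0 ⇒ r³ = 528/(2π), so r ≈ 4.3801 and h = 2r ≈ 8.7602.
S''(r) = 4π + 4·528/r³ > 0, so this is the minimum; S ≈ 361.6350.

361.6350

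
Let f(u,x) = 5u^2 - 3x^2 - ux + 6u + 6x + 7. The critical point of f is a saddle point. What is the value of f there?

535/61

∂f/∂u = 10u - x + 6 = 0 and ∂f/∂x = -u - 6x + 6 = 0, so (u, x) = (-30/61, 66/61).
The Hessian has f_{uu} = 10, f_{xx} = -6, f_{ux} = -1, giving D = -61 < 0, so the point is a saddle point.
f(-30/61, 66/61) = 535/61.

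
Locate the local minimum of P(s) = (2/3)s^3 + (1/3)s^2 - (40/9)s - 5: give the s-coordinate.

4/3

P'(s) = 2s^2 + (2/3)s - 40/9. Setting P'(s) = 0 gives s ∈ {-5/3, 4/3}.
P''(s) = 4s + 2/3. P''(-5/3) = -6 < 0 ⇒ local maximum; P''(4/3) = 6 > 0 ⇒ local minimum.
The local minimum is P(4/3) = -709/81.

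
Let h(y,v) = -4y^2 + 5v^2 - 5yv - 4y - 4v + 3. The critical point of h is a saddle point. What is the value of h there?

∂h/∂y = -8y - 5v - 4 = 0 and ∂h/∂v = -5y + 10v - 4 = 0, so (y, v) = (-4/7, 4/35).
The Hessian has h_{yy} = -8, h_{vv} = 10, h_{yv} = -5, giving D = -105 < 0, so the point is a saddle point.
h(-4/7, 4/35) = 137/35.

137/35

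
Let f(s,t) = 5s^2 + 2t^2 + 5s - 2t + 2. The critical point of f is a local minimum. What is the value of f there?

1/4

∂f/∂s = 10s + 5 = 0 and ∂f/∂t = 4t - 2 = 0, so (s, t) = (-1/2, 1/2).
The Hessian has f_{ss} = 10, f_{tt} = 4, f_{st} = 0, giving D = 40 > 0 with f_{ss} > 0, so the point is a local minimum.
f(-1/2, 1/2) = 1/4.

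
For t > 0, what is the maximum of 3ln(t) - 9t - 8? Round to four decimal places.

f'(t) = 3/t − 9 = 0 gives t = 1/3.
f''(t) = -3/t², which is negative for t > 0, so this is a local maximum.
f(1/3) = 3·ln(1/3) - 3 - 8 ≈ -14.2958.

-14.2958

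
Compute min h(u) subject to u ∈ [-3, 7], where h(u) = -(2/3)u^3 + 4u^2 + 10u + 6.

2/3

The derivative is -2u^2 + 8u + 10, which vanishes at u = -1 and u = 5.
Candidates: h(-3) = 30,  h(-1) = 2/3,  h(5) = 218/3,  h(7) = 130/3.
Hence the absolute minimum is 2/3 at u = -1.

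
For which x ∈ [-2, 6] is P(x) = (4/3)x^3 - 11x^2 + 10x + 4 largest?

1/2

Differentiating, P'(x) = 4x^2 - 22x + 10; which vanishes at x = 1/2 and x = 5.
Candidates: P(-2) = -212/3, P(1/2) = 77/12, P(5) = -163/3, P(6) = -44.
Hence the absolute maximum is 77/12 at x = 1/2.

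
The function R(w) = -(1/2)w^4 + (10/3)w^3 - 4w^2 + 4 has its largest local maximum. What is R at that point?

76/3

R'(w) = -2w^3 + 10w^2 - 8w. Setting R'(w) = 0 gives w ∈ {0, 1, 4}.
R''(w) = -6w^2 + 20w - 8. R''(0) = -8 < 0 ⇒ local maximum; R''(1) = 6 > 0 ⇒ local minimum; R''(4) = -24 < 0 ⇒ local maximum.
So the largest local maximum value is R(4) = 76/3.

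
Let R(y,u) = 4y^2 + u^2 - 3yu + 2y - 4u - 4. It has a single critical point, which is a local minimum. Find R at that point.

∂R/∂y = 8y - 3u + 2 = 0 and ∂R/∂u = -3y + 2u - 4 = 0, so (y, u) = (8/7, 26/7).
The Hessian has R_{yy} = 8, R_{uu} = 2, R_{yu} = -3, giving D = 7 > 0 with R_{yy} > 0, so the point is a local minimum.
R(8/7, 26/7) = -72/7.

-72/7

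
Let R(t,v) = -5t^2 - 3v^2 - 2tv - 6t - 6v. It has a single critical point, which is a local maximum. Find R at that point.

27/7

∂R/∂t = -10t - 2v - 6 = 0 and ∂R/∂v = -2t - 6v - 6 = 0, so (t, v) = (-3/7, -6/7).
The Hessian has R_{tt} = -10, R_{vv} = -6, R_{tv} = -2, giving D = 56 > 0 with R_{tt} < 0, so the point is a local maximum.
R(-3/7, -6/7) = 27/7.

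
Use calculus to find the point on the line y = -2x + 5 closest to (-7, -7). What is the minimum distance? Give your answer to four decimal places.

11.6276

Minimize D(x)^2 = (x + 7)^2 + (-2x + 12)^2.
d/dx[D^2] = 2(x + 7) + 2·(-2)·(-2x + 12) = 0 ⇒ x = 17/5.
Then y = -9/5 and the distance is √(676/5) ≈ 11.6276.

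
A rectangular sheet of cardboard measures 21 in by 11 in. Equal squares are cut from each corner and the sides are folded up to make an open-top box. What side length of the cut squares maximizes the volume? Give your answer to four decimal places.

With cut size x, the volume is V(x) = x(21 − 2x)(11 − 2x) for 0 < x < 5.5.
V'(x) = 12x^2 − 128x + 231. Setting V'(x) = 0 gives x ≈ 2.3011 (the root in (0, 5.5)).
V''(x) = 24x − 128 is negative there, so this is the maximum; V ≈ 241.4080.

2.3011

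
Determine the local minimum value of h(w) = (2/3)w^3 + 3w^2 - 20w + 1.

h'(w) = 2w^2 + 6w - 20 = 0 at w = -5, 2.
Since h''(w) = 4w + 6, we get h''(-5) = -14 < 0 ⇒ local maximum; h''(2) = 14 > 0 ⇒ local minimum.
The local minimum is h(2) = -65/3.

-65/3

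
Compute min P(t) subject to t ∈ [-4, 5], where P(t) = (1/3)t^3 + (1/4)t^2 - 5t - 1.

-22/3

The derivative is t^2 + (1/2)t - 5, which vanishes at t = -5/2 and t = 2.
Compare values at every candidate in [-4, 5]: P(-4) = 5/3,  P(-5/2) = 377/48,  P(2) = -22/3,  P(5) = 263/12.
The minimum over the interval is -22/3, attained at t = 2.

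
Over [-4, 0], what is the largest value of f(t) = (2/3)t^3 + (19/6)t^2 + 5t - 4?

-4

Differentiating, f'(t) = 2t^2 + (19/3)t + 5; which vanishes at t = -5/3 and t = -3/2.
Evaluating at the critical points and endpoints: f(-4) = -16; f(-5/3) = -1073/162; f(-3/2) = -53/8; f(0) = -4.
So the maximum is f(0) = -4.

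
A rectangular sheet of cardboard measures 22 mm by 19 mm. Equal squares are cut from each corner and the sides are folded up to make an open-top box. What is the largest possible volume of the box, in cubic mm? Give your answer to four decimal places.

With cut size x, the volume is V(x) = x(22 − 2x)(19 − 2x) for 0 < x < 9.5.
V'(x) = 12x^2 − 164x + 418. Setting V'(x) = 0 gives x ≈ 3.3893 (the root in (0, 9.5)).
V''(x) = 24x − 164 is negative there, so this is the maximum; V ≈ 630.5007.

630.5007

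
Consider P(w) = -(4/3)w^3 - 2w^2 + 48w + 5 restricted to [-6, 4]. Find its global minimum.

-401/3

The derivative is -4w^2 - 4w + 48, which vanishes at w = -4 and w = 3.
Evaluating at the critical points and endpoints: P(-6) = -67; P(-4) = -401/3; P(3) = 95; P(4) = 239/3.
The minimum over the interval is -401/3, attained at w = -4.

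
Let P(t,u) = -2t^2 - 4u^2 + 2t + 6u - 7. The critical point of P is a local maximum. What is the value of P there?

∂P/∂t = -4t + 2 = 0 and ∂P/∂u = -8u + 6 = 0, so (t, u) = (1/2, 3/4).
The Hessian has P_{tt} = -4, P_{uu} = -8, P_{tu} = 0, giving D = 32 > 0 with P_{tt} < 0, so the point is a local maximum.
P(1/2, 3/4) = -17/4.

-17/4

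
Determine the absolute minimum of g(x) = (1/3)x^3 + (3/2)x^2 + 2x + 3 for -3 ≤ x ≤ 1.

3/2

The derivative is x^2 + 3x + 2, which vanishes at x = -2 and x = -1.
Compare values at every candidate in [-3, 1]: g(-3) = 3/2, g(-2) = 7/3, g(-1) = 13/6, g(1) = 41/6.
Hence the absolute minimum is 3/2 at x = -3.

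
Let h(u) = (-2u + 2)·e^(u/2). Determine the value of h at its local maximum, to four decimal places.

h'(u) = (-2)·e^(u/2) + (-2u + 2)·(1/2)·e^(u/2) = (-u - 1)·e^(u/2). Since e^(u/2) > 0, the only critical point is u = -1.
h''(-1) has the same sign as -1 < 0, so this is a local maximum.
h(-1) = (4)·e^(-1/2) ≈ 2.4261.

2.4261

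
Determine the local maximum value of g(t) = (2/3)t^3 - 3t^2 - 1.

g'(t) = 2t^2 - 6t. Setting g'(t) = 0 gives t ∈ {0, 3}.
Since g''(t) = 4t - 6, we get g''(0) = -6 < 0 ⇒ local maximum; g''(3) = 6 > 0 ⇒ local minimum.
Thus g has its local maximum at t = 0, with value -1.

-1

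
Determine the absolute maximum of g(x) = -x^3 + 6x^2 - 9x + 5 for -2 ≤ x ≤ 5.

g'(x) = -3x^2 + 12x - 9, which vanishes at x = 1 and x = 3.
Evaluating at the critical points and endpoints: g(-2) = 55, g(1) = 1, g(3) = 5, g(5) = -15.
The maximum over the interval is 55, attained at x = -2.

55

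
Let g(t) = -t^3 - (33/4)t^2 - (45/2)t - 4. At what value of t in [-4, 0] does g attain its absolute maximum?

-4

Differentiating, g'(t) = -3t^2 - (33/2)t - 45/2; which vanishes at t = -3 and t = -5/2.
Candidates: g(-4) = 18,  g(-3) = 65/4,  g(-5/2) = 261/16,  g(0) = -4.
Hence the absolute maximum is 18 at t = -4.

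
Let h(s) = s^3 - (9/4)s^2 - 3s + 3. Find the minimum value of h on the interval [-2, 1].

Differentiating, h'(s) = 3s^2 - (9/2)s - 3; whose only zero in [-2, 1] is s = -1/2.
Candidates: h(-2) = -8, h(-1/2) = 61/16, h(1) = -5/4.
The minimum over the interval is -8, attained at s = -2.

-8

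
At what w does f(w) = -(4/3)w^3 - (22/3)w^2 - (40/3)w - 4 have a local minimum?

f'(w) = -4w^2 - (44/3)w - 40/3 = 0 at w = -2, -5/3.
Second-derivative test with f''(w) = -8w - 44/3: f''(-2) = 4/3 > 0 ⇒ local minimum; f''(-5/3) = -4/3 < 0 ⇒ local maximum.
Thus f has its local minimum at w = -2, with value 4.

-2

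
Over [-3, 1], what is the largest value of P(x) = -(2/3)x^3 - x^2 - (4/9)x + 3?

40/3

P'(x) = -2x^2 - 2x - 4/9, which vanishes at x = -2/3 and x = -1/3.
Candidates: P(-3) = 40/3,  P(-2/3) = 247/81,  P(-1/3) = 248/81,  P(1) = 8/9.
So the maximum is P(-3) = 40/3.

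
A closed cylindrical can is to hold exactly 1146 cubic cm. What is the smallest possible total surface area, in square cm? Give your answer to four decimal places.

606.2303

With radius r and height h, πr²h = 1146 so h = 1146/(πr²), and S(r) = 2πr² + 2πrh = 2πr² + 2·1146/r.
S'(r) = 4πr − 2·1146/r² = 0 ⇒ r³ = 1146/(2π), so r ≈ 5.6711 and h = 2r ≈ 11.3422.
S''(r) = 4π + 4·1146/r³ > 0, so this is the minimum; S ≈ 606.2303.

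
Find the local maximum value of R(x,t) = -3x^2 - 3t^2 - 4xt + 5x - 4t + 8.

∂R/∂x = -6x - 4t + 5 = 0 and ∂R/∂t = -4x - 6t - 4 = 0, so (x, t) = (23/10, -11/5).
The Hessian has R_{xx} = -6, R_{tt} = -6, R_{xt} = -4, giving D = 20 > 0 with R_{xx} < 0, so the point is a local maximum.
R(23/10, -11/5) = 363/20.

363/20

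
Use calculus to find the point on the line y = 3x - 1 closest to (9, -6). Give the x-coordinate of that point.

Minimize D(x)^2 = (x - 9)^2 + (3x + 5)^2.
d/dx[D^2] = 2(x - 9) + 2·3·(3x + 5) = 0 ⇒ x = -3/5.
Then y = -14/5 and the distance is √(512/5) ≈ 10.1193.

-3/5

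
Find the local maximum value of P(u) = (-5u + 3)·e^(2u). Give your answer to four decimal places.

3.0535

Differentiating with the product rule gives P'(u) = (-10u + 1)·e^(2u). Since e^(2u) > 0, the only critical point is u = 1/10.
P''(1/10) has the same sign as -10 < 0, so this is a local maximum.
P(1/10) = (5/2)·e^(1/5) ≈ 3.0535.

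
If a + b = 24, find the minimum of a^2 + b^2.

288

With a + b = 24, a^2 + b^2 = a^2 + (24 − a)^2.
The derivative 2a − 2(24 − a) = 4a − 48 vanishes at a = 12; second derivative 4 > 0, a minimum.
The minimum is 2·(12)^2 = 288.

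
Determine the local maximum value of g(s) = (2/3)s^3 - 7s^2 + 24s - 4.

g'(s) = 2s^2 - 14s + 24 = 0 at s = 3, 4.
g''(s) = 4s - 14. g''(3) = -2 < 0 ⇒ local maximum; g''(4) = 2 > 0 ⇒ local minimum.
The local maximum is g(3) = 23.

23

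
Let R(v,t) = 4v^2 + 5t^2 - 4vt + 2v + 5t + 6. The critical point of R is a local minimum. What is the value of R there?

7/2

∂R/∂v = 8v - 4t + 2 = 0 and ∂R/∂t = -4v + 10t + 5 = 0, so (v, t) = (-5/8, -3/4).
The Hessian has R_{vv} = 8, R_{tt} = 10, R_{vt} = -4, giving D = 64 > 0 with R_{vv} > 0, so the point is a local minimum.
R(-5/8, -3/4) = 7/2.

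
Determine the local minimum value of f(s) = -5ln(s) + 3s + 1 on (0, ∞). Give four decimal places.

3.4459

f'(s) = -5/s + 3 = 0 gives s = 5/3.
f''(s) = 5/s², which is positive for s > 0, so this is a local minimum.
f(5/3) = -5·ln(5/3) + 5 + 1 ≈ 3.4459.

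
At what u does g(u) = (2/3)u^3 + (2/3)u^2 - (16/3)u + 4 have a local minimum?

4/3

g'(u) = 2u^2 + (4/3)u - 16/3 = 0 at u = -2, 4/3.
g''(u) = 4u + 4/3. g''(-2) = -20/3 < 0 ⇒ local maximum; g''(4/3) = 20/3 > 0 ⇒ local minimum.
So the local minimum value is g(4/3) = -28/81.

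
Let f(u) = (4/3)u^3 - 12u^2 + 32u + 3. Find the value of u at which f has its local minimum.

4

f'(u) = 4u^2 - 24u + 32. Setting f'(u) = 0 gives u ∈ {2, 4}.
Since f''(u) = 8u - 24, we get f''(2) = -8 < 0 ⇒ local maximum; f''(4) = 8 > 0 ⇒ local minimum.
So the local minimum value is f(4) = 73/3.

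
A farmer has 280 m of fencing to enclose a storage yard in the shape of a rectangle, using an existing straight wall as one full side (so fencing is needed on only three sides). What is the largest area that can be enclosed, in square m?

9800

Let the sides perpendicular to the wall have length x and the parallel side y, so 2x + y = 280 and the area is A = xy = x(280 − 2x).
A'(x) = 280 − 4x = 0 gives x = 70, and A''(x) = −4 < 0 confirms a maximum.
Then y = 280 − 2·70 = 140 and A = 9800.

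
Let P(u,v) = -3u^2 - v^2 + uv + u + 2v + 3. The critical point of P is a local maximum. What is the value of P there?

∂P/∂u = -6u + v + 1 = 0 and ∂P/∂v = u - 2v + 2 = 0, so (u, v) = (4/11, 13/11).
The Hessian has P_{uu} = -6, P_{vv} = -2, P_{uv} = 1, giving D = 11 > 0 with P_{uu} < 0, so the point is a local maximum.
P(4/11, 13/11) = 48/11.

48/11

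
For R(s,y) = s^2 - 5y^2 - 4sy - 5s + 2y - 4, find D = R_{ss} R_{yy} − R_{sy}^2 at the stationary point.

∂R/∂s = 2s - 4y - 5 = 0 and ∂R/∂y = -4s - 10y + 2 = 0, so (s, y) = (29/18, -4/9).
The Hessian has R_{ss} = 2, R_{yy} = -10, R_{sy} = -4, giving D = -36 < 0, so the point is a saddle point.
D = (2)·(-10) − (-4)^2 = -36.

-36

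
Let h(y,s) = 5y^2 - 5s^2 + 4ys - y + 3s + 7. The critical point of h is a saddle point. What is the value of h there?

∂h/∂y = 10y + 4s - 1 = 0 and ∂h/∂s = 4y - 10s + 3 = 0, so (y, s) = (-1/58, 17/58).
The Hessian has h_{yy} = 10, h_{ss} = -10, h_{ys} = 4, giving D = -116 < 0, so the point is a saddle point.
h(-1/58, 17/58) = 216/29.

216/29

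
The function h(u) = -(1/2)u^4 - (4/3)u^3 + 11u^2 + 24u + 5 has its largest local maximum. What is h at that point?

h'(u) = -2u^3 - 4u^2 + 22u + 24. Setting h'(u) = 0 gives u ∈ {-4, -1, 3}.
Second-derivative test with h''(u) = -6u^2 - 8u + 22: h''(-4) = -42 < 0 ⇒ local maximum; h''(-1) = 24 > 0 ⇒ local minimum; h''(3) = -56 < 0 ⇒ local maximum.
The largest local maximum is h(3) = 199/2.

199/2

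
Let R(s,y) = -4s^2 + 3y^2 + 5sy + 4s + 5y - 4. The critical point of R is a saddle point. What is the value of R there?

-444/73

∂R/∂s = -8s + 5y + 4 = 0 and ∂R/∂y = 5s + 6y + 5 = 0, so (s, y) = (-1/73, -60/73).
The Hessian has R_{ss} = -8, R_{yy} = 6, R_{sy} = 5, giving D = -73 < 0, so the point is a saddle point.
R(-1/73, -60/73) = -444/73.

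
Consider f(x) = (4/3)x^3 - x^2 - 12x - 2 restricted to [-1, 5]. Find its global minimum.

-58/3

f'(x) = 4x^2 - 2x - 12, whose only zero in [-1, 5] is x = 2.
Candidates: f(-1) = 23/3,  f(2) = -58/3,  f(5) = 239/3.
So the minimum is f(2) = -58/3.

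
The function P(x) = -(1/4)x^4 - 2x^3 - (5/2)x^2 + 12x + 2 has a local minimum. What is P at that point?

-91/4

Critical points: P'(x) = -x^3 - 6x^2 - 5x + 12 vanishes at x = -4, -3, 1.
P''(x) = -3x^2 - 12x - 5. P''(-4) = -5 < 0 ⇒ local maximum; P''(-3) = 4 > 0 ⇒ local minimum; P''(1) = -20 < 0 ⇒ local maximum.
Thus P has its local minimum at x = -3, with value -91/4.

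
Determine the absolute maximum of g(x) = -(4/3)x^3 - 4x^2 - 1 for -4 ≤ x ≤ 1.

The derivative is -4x^2 - 8x, which vanishes at x = -2 and x = 0.
Compare values at every candidate in [-4, 1]: g(-4) = 61/3,  g(-2) = -19/3,  g(0) = -1,  g(1) = -19/3.
Hence the absolute maximum is 61/3 at x = -4.

61/3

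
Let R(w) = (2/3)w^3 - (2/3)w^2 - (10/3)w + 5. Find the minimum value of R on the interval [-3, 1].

-9

Differentiating, R'(w) = 2w^2 - (4/3)w - 10/3; whose only zero in [-3, 1] is w = -1.
Evaluating at the critical points and endpoints: R(-3) = -9; R(-1) = 7; R(1) = 5/3.
So the minimum is R(-3) = -9.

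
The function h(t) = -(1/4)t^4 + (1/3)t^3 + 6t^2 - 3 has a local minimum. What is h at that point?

-3

Critical points: h'(t) = -t^3 + t^2 + 12t vanishes at t = -3, 0, 4.
Since h''(t) = -3t^2 + 2t + 12, we get h''(-3) = -21 < 0 ⇒ local maximum; h''(0) = 12 > 0 ⇒ local minimum; h''(4) = -28 < 0 ⇒ local maximum.
So the local minimum value is h(0) = -3.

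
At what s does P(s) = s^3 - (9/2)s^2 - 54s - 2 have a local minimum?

6

P'(s) = 3s^2 - 9s - 54. Setting P'(s) = 0 gives s ∈ {-3, 6}.
Since P''(s) = 6s - 9, we get P''(-3) = -27 < 0 ⇒ local maximum; P''(6) = 27 > 0 ⇒ local minimum.
The local minimum is P(6) = -272.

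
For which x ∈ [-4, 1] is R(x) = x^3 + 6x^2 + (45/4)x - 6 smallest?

The derivative is 3x^2 + 12x + 45/4, which vanishes at x = -5/2 and x = -3/2.
Compare values at every candidate in [-4, 1]: R(-4) = -19, R(-5/2) = -49/4, R(-3/2) = -51/4, R(1) = 49/4.
Hence the absolute minimum is -19 at x = -4.

-4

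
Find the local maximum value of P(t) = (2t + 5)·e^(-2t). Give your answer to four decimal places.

By the product rule, P'(t) = (-4t - 8)·e^(-2t). Since e^(-2t) > 0, the only critical point is t = -2.
P''(-2) has the same sign as -4 < 0, so this is a local maximum.
P(-2) = (1)·e^(4) ≈ 54.5982.

54.5982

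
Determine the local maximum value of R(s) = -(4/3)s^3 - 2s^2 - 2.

-2

R'(s) = -4s^2 - 4s. Setting R'(s) = 0 gives s ∈ {-1, 0}.
Since R''(s) = -8s - 4, we get R''(-1) = 4 > 0 ⇒ local minimum; R''(0) = -4 < 0 ⇒ local maximum.
Thus R has its local maximum at s = 0, with value -2.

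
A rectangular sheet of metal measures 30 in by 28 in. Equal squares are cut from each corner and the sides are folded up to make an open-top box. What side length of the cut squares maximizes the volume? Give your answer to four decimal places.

With cut size x, the volume is V(x) = x(30 − 2x)(28 − 2x) for 0 < x < 14.
V'(x) = 12x^2 − 232x + 840. Setting V'(x) = 0 gives x ≈ 4.8247 (the root in (0, 14)).
V''(x) = 24x − 232 is negative there, so this is the maximum; V ≈ 1801.7636.

4.8247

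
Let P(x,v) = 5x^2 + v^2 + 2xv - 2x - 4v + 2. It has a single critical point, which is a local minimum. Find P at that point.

-9/4

∂P/∂x = 10x + 2v - 2 = 0 and ∂P/∂v = 2x + 2v - 4 = 0, so (x, v) = (-1/4, 9/4).
The Hessian has P_{xx} = 10, P_{vv} = 2, P_{xv} = 2, giving D = 16 > 0 with P_{xx} > 0, so the point is a local minimum.
P(-1/4, 9/4) = -9/4.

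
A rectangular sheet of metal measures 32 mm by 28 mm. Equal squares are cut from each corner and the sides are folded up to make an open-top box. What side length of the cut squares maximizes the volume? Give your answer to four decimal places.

4.9668

With cut size x, the volume is V(x) = x(32 − 2x)(28 − 2x) for 0 < x < 14.
V'(x) = 12x^2 − 240x + 896. Setting V'(x) = 0 gives x ≈ 4.9668 (the root in (0, 14)).
V''(x) = 24x − 240 is negative there, so this is the maximum; V ≈ 1980.0665.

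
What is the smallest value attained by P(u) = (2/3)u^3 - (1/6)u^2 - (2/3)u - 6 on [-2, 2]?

P'(u) = 2u^2 - (1/3)u - 2/3, which vanishes at u = -1/2 and u = 2/3.
Candidates: P(-2) = -32/3; P(-1/2) = -139/24; P(2/3) = -512/81; P(2) = -8/3.
The minimum over the interval is -32/3, attained at u = -2.

-32/3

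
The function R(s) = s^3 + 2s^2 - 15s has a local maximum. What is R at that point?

R'(s) = 3s^2 + 4s - 15. Setting R'(s) = 0 gives s ∈ {-3, 5/3}.
Since R''(s) = 6s + 4, we get R''(-3) = -14 < 0 ⇒ local maximum; R''(5/3) = 14 > 0 ⇒ local minimum.
The local maximum is R(-3) = 36.

36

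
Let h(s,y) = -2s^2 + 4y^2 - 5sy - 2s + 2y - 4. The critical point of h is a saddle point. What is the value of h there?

-80/19

∂h/∂s = -4s - 5y - 2 = 0 and ∂h/∂y = -5s + 8y + 2 = 0, so (s, y) = (-2/19, -6/19).
The Hessian has h_{ss} = -4, h_{yy} = 8, h_{sy} = -5, giving D = -57 < 0, so the point is a saddle point.
h(-2/19, -6/19) = -80/19.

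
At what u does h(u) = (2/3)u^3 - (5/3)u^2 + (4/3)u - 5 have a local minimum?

h'(u) = 2u^2 - (10/3)u + 4/3 = 0 at u = 2/3, 1.
h''(u) = 4u - 10/3. h''(2/3) = -2/3 < 0 ⇒ local maximum; h''(1) = 2/3 > 0 ⇒ local minimum.
The local minimum is h(1) = -14/3.

1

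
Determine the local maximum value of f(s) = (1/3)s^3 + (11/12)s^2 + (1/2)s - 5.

Critical points: f'(s) = s^2 + (11/6)s + 1/2 vanishes at s = -3/2, -1/3.
Second-derivative test with f''(s) = 2s + 11/6: f''(-3/2) = -7/6 < 0 ⇒ local maximum; f''(-1/3) = 7/6 > 0 ⇒ local minimum.
Thus f has its local maximum at s = -3/2, with value -77/16.

-77/16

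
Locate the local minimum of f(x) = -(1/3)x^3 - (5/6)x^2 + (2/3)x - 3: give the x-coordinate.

f'(x) = -x^2 - (5/3)x + 2/3 = 0 at x = -2, 1/3.
Since f''(x) = -2x - 5/3, we get f''(-2) = 7/3 > 0 ⇒ local minimum; f''(1/3) = -7/3 < 0 ⇒ local maximum.
Thus f has its local minimum at x = -2, with value -5.

-2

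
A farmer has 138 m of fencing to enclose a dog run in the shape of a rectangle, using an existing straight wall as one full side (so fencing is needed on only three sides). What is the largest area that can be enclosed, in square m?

4761/2

Let the sides perpendicular to the wall have length x and the parallel side y, so 2x + y = 138 and the area is A = xy = x(138 − 2x).
A'(x) = 138 − 4x = 0 gives x = 69/2, and A''(x) = −4 < 0 confirms a maximum.
Then y = 138 − 2·69/2 = 69 and A = 4761/2.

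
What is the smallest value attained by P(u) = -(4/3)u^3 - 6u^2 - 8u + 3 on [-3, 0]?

P'(u) = -4u^2 - 12u - 8, which vanishes at u = -2 and u = -1.
Evaluating at the critical points and endpoints: P(-3) = 9; P(-2) = 17/3; P(-1) = 19/3; P(0) = 3.
Hence the absolute minimum is 3 at u = 0.

3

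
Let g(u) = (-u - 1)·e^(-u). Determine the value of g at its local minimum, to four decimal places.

Differentiating with the product rule gives g'(u) = (u)·e^(-u). Since e^(-u) > 0, the only critical point is u = 0.
g''(0) has the same sign as 1 > 0, so this is a local minimum.
g(0) = (-1)·e^(0) ≈ -1.0000.

-1.0000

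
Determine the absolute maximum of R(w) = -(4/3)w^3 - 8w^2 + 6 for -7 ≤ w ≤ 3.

Differentiating, R'(w) = -4w^2 - 16w; which vanishes at w = -4 and w = 0.
Compare values at every candidate in [-7, 3]: R(-7) = 214/3; R(-4) = -110/3; R(0) = 6; R(3) = -102.
So the maximum is R(-7) = 214/3.

214/3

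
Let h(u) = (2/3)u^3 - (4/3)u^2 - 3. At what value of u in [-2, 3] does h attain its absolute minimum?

-2

h'(u) = 2u^2 - (8/3)u, which vanishes at u = 0 and u = 4/3.
Candidates: h(-2) = -41/3; h(0) = -3; h(4/3) = -307/81; h(3) = 3.
The minimum over the interval is -41/3, attained at u = -2.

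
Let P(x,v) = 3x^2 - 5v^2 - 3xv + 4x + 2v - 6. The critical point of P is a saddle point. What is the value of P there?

∂P/∂x = 6x - 3v + 4 = 0 and ∂P/∂v = -3x - 10v + 2 = 0, so (x, v) = (-34/69, 8/23).
The Hessian has P_{xx} = 6, P_{vv} = -10, P_{xv} = -3, giving D = -69 < 0, so the point is a saddle point.
P(-34/69, 8/23) = -458/69.

-458/69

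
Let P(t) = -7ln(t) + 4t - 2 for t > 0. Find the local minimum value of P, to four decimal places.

1.0827

P'(t) = -7/t + 4 = 0 gives t = 7/4.
P''(t) = 7/t², which is positive for t > 0, so this is a local minimum.
P(7/4) = -7·ln(7/4) + 7 - 2 ≈ 1.0827.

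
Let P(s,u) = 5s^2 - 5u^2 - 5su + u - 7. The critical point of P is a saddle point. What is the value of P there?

-174/25

∂P/∂s = 10s - 5u = 0 and ∂P/∂u = -5s - 10u + 1 = 0, so (s, u) = (1/25, 2/25).
The Hessian has P_{ss} = 10, P_{uu} = -10, P_{su} = -5, giving D = -125 < 0, so the point is a saddle point.
P(1/25, 2/25) = -174/25.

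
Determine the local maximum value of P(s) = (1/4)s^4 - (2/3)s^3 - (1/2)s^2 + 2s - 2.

-11/12

Critical points: P'(s) = s^3 - 2s^2 - s + 2 vanishes at s = -1, 1, 2.
Since P''(s) = 3s^2 - 4s - 1, we get P''(-1) = 6 > 0 ⇒ local minimum; P''(1) = -2 < 0 ⇒ local maximum; P''(2) = 3 > 0 ⇒ local minimum.
So the local maximum value is P(1) = -11/12.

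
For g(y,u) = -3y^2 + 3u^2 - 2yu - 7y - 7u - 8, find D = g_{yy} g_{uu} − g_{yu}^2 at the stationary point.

∂g/∂y = -6y - 2u - 7 = 0 and ∂g/∂u = -2y + 6u - 7 = 0, so (y, u) = (-7/5, 7/10).
The Hessian has g_{yy} = -6, g_{uu} = 6, g_{yu} = -2, giving D = -40 < 0, so the point is a saddle point.
D = (-6)·(6) − (-2)^2 = -40.

-40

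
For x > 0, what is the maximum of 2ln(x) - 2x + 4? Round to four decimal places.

f'(x) = 2/x − 2 = 0 gives x = 1.
f''(x) = -2/x², which is negative for x > 0, so this is a local maximum.
f(1) = 2·ln(1) - 2 + 4 ≈ 2.0000.

2.0000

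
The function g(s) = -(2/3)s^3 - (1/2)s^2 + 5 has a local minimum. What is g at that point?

119/24

Critical points: g'(s) = -2s^2 - s vanishes at s = -1/2, 0.
Second-derivative test with g''(s) = -4s - 1: g''(-1/2) = 1 > 0 ⇒ local minimum; g''(0) = -1 < 0 ⇒ local maximum.
Thus g has its local minimum at s = -1/2, with value 119/24.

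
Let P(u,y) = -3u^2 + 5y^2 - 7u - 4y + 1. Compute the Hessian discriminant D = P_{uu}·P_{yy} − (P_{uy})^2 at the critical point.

∂P/∂u = -6u - 7 = 0 and ∂P/∂y = 10y - 4 = 0, so (u, y) = (-7/6, 2/5).
The Hessian has P_{uu} = -6, P_{yy} = 10, P_{uy} = 0, giving D = -60 < 0, so the point is a saddle point.
D = (-6)·(10) − (0)^2 = -60.

-60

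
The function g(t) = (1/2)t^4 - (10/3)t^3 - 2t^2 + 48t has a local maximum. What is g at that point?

153/2

g'(t) = 2t^3 - 10t^2 - 4t + 48. Setting g'(t) = 0 gives t ∈ {-2, 3, 4}.
Second-derivative test with g''(t) = 6t^2 - 20t - 4: g''(-2) = 60 > 0 ⇒ local minimum; g''(3) = -10 < 0 ⇒ local maximum; g''(4) = 12 > 0 ⇒ local minimum.
Thus g has its local maximum at t = 3, with value 153/2.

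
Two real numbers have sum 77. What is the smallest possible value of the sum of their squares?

5929/2

With a + b = 77, a^2 + b^2 = a^2 + (77 − a)^2.
The derivative 2a − 2(77 − a) = 4a − 154 vanishes at a = 77/2; second derivative 4 > 0, a minimum.
The minimum is 2·(77/2)^2 = 5929/2.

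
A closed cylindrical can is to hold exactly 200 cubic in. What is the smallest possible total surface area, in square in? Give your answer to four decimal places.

With radius r and height h, πr²h = 200 so h = 200/(πr²), and S(r) = 2πr² + 2πrh = 2πr² + 2·200/r.
S'(r) = 4πr − 2·200/r² = 0 ⇒ r³ = 200/(2π), so r ≈ 3.1692 and h = 2r ≈ 6.3384.
S''(r) = 4π + 4·200/r³ > 0, so this is the minimum; S ≈ 189.3221.

189.3221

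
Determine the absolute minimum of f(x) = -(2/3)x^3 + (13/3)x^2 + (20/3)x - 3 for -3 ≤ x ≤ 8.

-41/3

f'(x) = -2x^2 + (26/3)x + 20/3, which vanishes at x = -2/3 and x = 5.
Compare values at every candidate in [-3, 8]: f(-3) = 34,  f(-2/3) = -431/81,  f(5) = 166/3,  f(8) = -41/3.
The minimum over the interval is -41/3, attained at x = 8.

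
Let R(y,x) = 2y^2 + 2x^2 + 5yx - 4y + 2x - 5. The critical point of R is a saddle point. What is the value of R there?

∂R/∂y = 4y + 5x - 4 = 0 and ∂R/∂x = 5y + 4x + 2 = 0, so (y, x) = (-26/9, 28/9).
The Hessian has R_{yy} = 4, R_{xx} = 4, R_{yx} = 5, giving D = -9 < 0, so the point is a saddle point.
R(-26/9, 28/9) = 35/9.

35/9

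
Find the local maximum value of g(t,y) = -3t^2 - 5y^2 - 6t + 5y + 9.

∂g/∂t = -6t - 6 = 0 and ∂g/∂y = -10y + 5 = 0, so (t, y) = (-1, 1/2).
The Hessian has g_{tt} = -6, g_{yy} = -10, g_{ty} = 0, giving D = 60 > 0 with g_{tt} < 0, so the point is a local maximum.
g(-1, 1/2) = 53/4.

53/4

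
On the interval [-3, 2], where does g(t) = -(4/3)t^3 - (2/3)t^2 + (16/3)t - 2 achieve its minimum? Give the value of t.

The derivative is -4t^2 - (4/3)t + 16/3, which vanishes at t = -4/3 and t = 1.
Evaluating at the critical points and endpoints: g(-3) = 12, g(-4/3) = -578/81, g(1) = 4/3, g(2) = -14/3.
The minimum over the interval is -578/81, attained at t = -4/3.

-4/3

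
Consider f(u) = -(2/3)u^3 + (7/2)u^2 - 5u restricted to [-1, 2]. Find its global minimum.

f'(u) = -2u^2 + 7u - 5, whose only zero in [-1, 2] is u = 1.
Candidates: f(-1) = 55/6, f(1) = -13/6, f(2) = -4/3.
The minimum over the interval is -13/6, attained at u = 1.

-13/6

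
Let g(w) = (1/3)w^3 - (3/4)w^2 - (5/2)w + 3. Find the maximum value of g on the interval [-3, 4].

53/12

The derivative is w^2 - (3/2)w - 5/2, which vanishes at w = -1 and w = 5/2.
Candidates: g(-3) = -21/4, g(-1) = 53/12, g(5/2) = -131/48, g(4) = 7/3.
So the maximum is g(-1) = 53/12.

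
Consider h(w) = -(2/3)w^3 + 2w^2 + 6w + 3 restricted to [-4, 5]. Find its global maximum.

Differentiating, h'(w) = -2w^2 + 4w + 6; which vanishes at w = -1 and w = 3.
Evaluating at the critical points and endpoints: h(-4) = 161/3; h(-1) = -1/3; h(3) = 21; h(5) = -1/3.
Hence the absolute maximum is 161/3 at w = -4.

161/3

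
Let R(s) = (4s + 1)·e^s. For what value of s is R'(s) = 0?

-5/4

R'(s) = 4·e^s + (4s + 1)·1·e^s = (4s + 5)·e^s. Since e^s > 0, the only critical point is s = -5/4.
R''(-5/4) has the same sign as 4 > 0, so this is a local minimum.
R(-5/4) = (-4)·e^(-5/4) ≈ -1.1460.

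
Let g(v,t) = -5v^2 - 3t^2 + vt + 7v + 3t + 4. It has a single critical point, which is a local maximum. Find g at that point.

449/59

∂g/∂v = -10v + t + 7 = 0 and ∂g/∂t = v - 6t + 3 = 0, so (v, t) = (45/59, 37/59).
The Hessian has g_{vv} = -10, g_{tt} = -6, g_{vt} = 1, giving D = 59 > 0 with g_{vv} < 0, so the point is a local maximum.
g(45/59, 37/59) = 449/59.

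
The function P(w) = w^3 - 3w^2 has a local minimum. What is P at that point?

P'(w) = 3w^2 - 6w = 0 at w = 0, 2.
Second-derivative test with P''(w) = 6w - 6: P''(0) = -6 < 0 ⇒ local maximum; P''(2) = 6 > 0 ⇒ local minimum.
So the local minimum value is P(2) = -4.

-4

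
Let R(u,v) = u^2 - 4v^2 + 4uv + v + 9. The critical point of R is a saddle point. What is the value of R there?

289/32

∂R/∂u = 2u + 4v = 0 and ∂R/∂v = 4u - 8v + 1 = 0, so (u, v) = (-1/8, 1/16).
The Hessian has R_{uu} = 2, R_{vv} = -8, R_{uv} = 4, giving D = -32 < 0, so the point is a saddle point.
R(-1/8, 1/16) = 289/32.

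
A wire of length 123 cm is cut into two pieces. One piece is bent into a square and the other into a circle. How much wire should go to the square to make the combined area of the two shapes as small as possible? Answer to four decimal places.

Let x be the length used for the square. Square side x/4; circle radius (123−x)/(2π).
A(x) = (x/4)² + π·((123−x)/(2π))² = x²/16 + (123−x)²/(4π) for 0 ≤ x ≤ 123. A'(x) = x/8 − (123−x)/(2π) = 0 gives x = 4·123/(π+4) ≈ 68.8922.
A'' = 1/8 + 1/(2π) > 0, so this gives the minimum combined area; x ≈ 68.8922 cm to the square.

68.8922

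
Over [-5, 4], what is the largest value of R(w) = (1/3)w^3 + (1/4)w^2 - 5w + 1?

473/48

R'(w) = w^2 + (1/2)w - 5, which vanishes at w = -5/2 and w = 2.
Evaluating at the critical points and endpoints: R(-5) = -113/12, R(-5/2) = 473/48, R(2) = -16/3, R(4) = 19/3.
Hence the absolute maximum is 473/48 at w = -5/2.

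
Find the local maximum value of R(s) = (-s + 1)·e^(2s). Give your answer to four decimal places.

R'(s) = (-1)·e^(2s) + (-s + 1)·2·e^(2s) = (-2s + 1)·e^(2s). Since e^(2s) > 0, the only critical point is s = 1/2.
R''(1/2) has the same sign as -2 < 0, so this is a local maximum.
R(1/2) = (1/2)·e^(1) ≈ 1.3591.

1.3591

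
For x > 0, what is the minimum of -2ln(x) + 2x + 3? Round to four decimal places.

5.0000

f'(x) = -2/x + 2 = 0 gives x = 1.
f''(x) = 2/x², which is positive for x > 0, so this is a local minimum.
f(1) = -2·ln(1) + 2 + 3 ≈ 5.0000.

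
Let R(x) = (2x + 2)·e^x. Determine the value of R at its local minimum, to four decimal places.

By the product rule, R'(x) = (2x + 4)·e^x. Since e^x > 0, the only critical point is x = -2.
R''(-2) has the same sign as 2 > 0, so this is a local minimum.
R(-2) = (-2)·e^(-2) ≈ -0.2707.

-0.2707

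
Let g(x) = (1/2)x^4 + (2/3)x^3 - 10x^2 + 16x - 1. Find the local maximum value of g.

37/6

g'(x) = 2x^3 + 2x^2 - 20x + 16 = 0 at x = -4, 1, 2.
Since g''(x) = 6x^2 + 4x - 20, we get g''(-4) = 60 > 0 ⇒ local minimum; g''(1) = -10 < 0 ⇒ local maximum; g''(2) = 12 > 0 ⇒ local minimum.
The local maximum is g(1) = 37/6.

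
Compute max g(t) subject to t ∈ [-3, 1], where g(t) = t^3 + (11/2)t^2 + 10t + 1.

35/2

g'(t) = 3t^2 + 11t + 10, which vanishes at t = -2 and t = -5/3.
Candidates: g(-3) = -13/2; g(-2) = -5; g(-5/3) = -271/54; g(1) = 35/2.
Hence the absolute maximum is 35/2 at t = 1.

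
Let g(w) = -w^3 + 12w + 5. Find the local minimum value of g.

-11

g'(w) = -3w^2 + 12. Setting g'(w) = 0 gives w ∈ {-2, 2}.
Since g''(w) = -6w, we get g''(-2) = 12 > 0 ⇒ local minimum; g''(2) = -12 < 0 ⇒ local maximum.
The local minimum is g(-2) = -11.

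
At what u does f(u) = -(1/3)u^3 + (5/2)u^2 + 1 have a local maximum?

f'(u) = -u^2 + 5u. Setting f'(u) = 0 gives u ∈ {0, 5}.
Since f''(u) = -2u + 5, we get f''(0) = 5 > 0 ⇒ local minimum; f''(5) = -5 < 0 ⇒ local maximum.
So the local maximum value is f(5) = 131/6.

5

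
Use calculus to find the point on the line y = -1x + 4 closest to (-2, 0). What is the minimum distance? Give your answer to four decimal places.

4.2426

Minimize D(x)^2 = (x + 2)^2 + (-x + 4)^2.
d/dx[D^2] = 2(x + 2) + 2·(-1)·(-x + 4) = 0 ⇒ x = 1.
Then y = 3 and the distance is √(18) ≈ 4.2426.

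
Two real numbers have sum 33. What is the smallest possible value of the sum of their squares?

With a + b = 33, a^2 + b^2 = a^2 + (33 − a)^2.
The derivative 2a − 2(33 − a) = 4a − 66 vanishes at a = 33/2; second derivative 4 > 0, a minimum.
The minimum is 2·(33/2)^2 = 1089/2.

1089/2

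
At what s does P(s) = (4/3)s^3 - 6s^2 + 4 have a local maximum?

Critical points: P'(s) = 4s^2 - 12s vanishes at s = 0, 3.
Second-derivative test with P''(s) = 8s - 12: P''(0) = -12 < 0 ⇒ local maximum; P''(3) = 12 > 0 ⇒ local minimum.
So the local maximum value is P(0) = 4.

0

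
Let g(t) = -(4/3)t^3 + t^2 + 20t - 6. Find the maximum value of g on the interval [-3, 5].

Differentiating, g'(t) = -4t^2 + 2t + 20; which vanishes at t = -2 and t = 5/2.
Candidates: g(-3) = -21, g(-2) = -94/3, g(5/2) = 353/12, g(5) = -143/3.
So the maximum is g(5/2) = 353/12.

353/12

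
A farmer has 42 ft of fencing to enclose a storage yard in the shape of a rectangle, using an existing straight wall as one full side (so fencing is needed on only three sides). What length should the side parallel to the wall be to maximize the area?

Let the sides perpendicular to the wall have length x and the parallel side y, so 2x + y = 42 and the area is A = xy = x(42 − 2x).
A'(x) = 42 − 4x = 0 gives x = 21/2, and A''(x) = −4 < 0 confirms a maximum.
Then y = 42 − 2·21/2 = 21 and A = 441/2.

21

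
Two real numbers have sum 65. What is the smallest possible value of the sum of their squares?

With a + b = 65, a^2 + b^2 = a^2 + (65 − a)^2.
The derivative 2a − 2(65 − a) = 4a − 130 vanishes at a = 65/2; second derivative 4 > 0, a minimum.
The minimum is 2·(65/2)^2 = 4225/2.

4225/2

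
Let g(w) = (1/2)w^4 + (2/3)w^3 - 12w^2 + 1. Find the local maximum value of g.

g'(w) = 2w^3 + 2w^2 - 24w. Setting g'(w) = 0 gives w ∈ {-4, 0, 3}.
Second-derivative test with g''(w) = 6w^2 + 4w - 24: g''(-4) = 56 > 0 ⇒ local minimum; g''(0) = -24 < 0 ⇒ local maximum; g''(3) = 42 > 0 ⇒ local minimum.
The local maximum is g(0) = 1.

1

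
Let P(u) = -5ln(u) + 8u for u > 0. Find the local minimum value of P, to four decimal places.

P'(u) = -5/u + 8 = 0 gives u = 5/8.
P''(u) = 5/u², which is positive for u > 0, so this is a local minimum.
P(5/8) = -5·ln(5/8) + 5 ≈ 7.3500.

7.3500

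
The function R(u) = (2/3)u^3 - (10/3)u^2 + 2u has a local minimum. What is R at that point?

-6

R'(u) = 2u^2 - (20/3)u + 2 = 0 at u = 1/3, 3.
Since R''(u) = 4u - 20/3, we get R''(1/3) = -16/3 < 0 ⇒ local maximum; R''(3) = 16/3 > 0 ⇒ local minimum.
The local minimum is R(3) = -6.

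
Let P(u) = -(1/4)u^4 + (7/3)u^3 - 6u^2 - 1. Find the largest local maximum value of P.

-1

Critical points: P'(u) = -u^3 + 7u^2 - 12u vanishes at u = 0, 3, 4.
P''(u) = -3u^2 + 14u - 12. P''(0) = -12 < 0 ⇒ local maximum; P''(3) = 3 > 0 ⇒ local minimum; P''(4) = -4 < 0 ⇒ local maximum.
So the largest local maximum value is P(0) = -1.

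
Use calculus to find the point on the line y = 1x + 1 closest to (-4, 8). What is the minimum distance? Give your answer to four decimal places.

Minimize D(x)^2 = (x + 4)^2 + (x - 7)^2.
d/dx[D^2] = 2(x + 4) + 2·1·(x - 7) = 0 ⇒ x = 3/2.
Then y = 5/2 and the distance is √(121/2) ≈ 7.7782.

7.7782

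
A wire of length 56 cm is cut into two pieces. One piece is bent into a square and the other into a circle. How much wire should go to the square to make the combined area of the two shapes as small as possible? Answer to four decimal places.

31.3656

Let x be the length used for the square. Square side x/4; circle radius (56−x)/(2π).
A(x) = (x/4)² + π·((56−x)/(2π))² = x²/16 + (56−x)²/(4π) for 0 ≤ x ≤ 56. A'(x) = x/8 − (56−x)/(2π) = 0 gives x = 4·56/(π+4) ≈ 31.3656.
A'' = 1/8 + 1/(2π) > 0, so this gives the minimum combined area; x ≈ 31.3656 cm to the square.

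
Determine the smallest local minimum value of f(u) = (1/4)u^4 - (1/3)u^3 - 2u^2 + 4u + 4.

-16/3

f'(u) = u^3 - u^2 - 4u + 4. Setting f'(u) = 0 gives u ∈ {-2, 1, 2}.
Since f''(u) = 3u^2 - 2u - 4, we get f''(-2) = 12 > 0 ⇒ local minimum; f''(1) = -3 < 0 ⇒ local maximum; f''(2) = 4 > 0 ⇒ local minimum.
The smallest local minimum is f(-2) = -16/3.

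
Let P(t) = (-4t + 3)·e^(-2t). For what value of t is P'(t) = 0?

5/4

By the product rule, P'(t) = (8t - 10)·e^(-2t). Since e^(-2t) > 0, the only critical point is t = 5/4.
P''(5/4) has the same sign as 8 > 0, so this is a local minimum.
P(5/4) = (-2)·e^(-5/2) ≈ -0.1642.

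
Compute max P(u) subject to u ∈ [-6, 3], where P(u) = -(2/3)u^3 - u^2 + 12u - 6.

30

The derivative is -2u^2 - 2u + 12, which vanishes at u = -3 and u = 2.
Candidates: P(-6) = 30, P(-3) = -33, P(2) = 26/3, P(3) = 3.
So the maximum is P(-6) = 30.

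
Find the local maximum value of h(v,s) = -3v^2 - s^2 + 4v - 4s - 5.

∂h/∂v = -6v + 4 = 0 and ∂h/∂s = -2s - 4 = 0, so (v, s) = (2/3, -2).
The Hessian has h_{vv} = -6, h_{ss} = -2, h_{vs} = 0, giving D = 12 > 0 with h_{vv} < 0, so the point is a local maximum.
h(2/3, -2) = 1/3.

1/3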